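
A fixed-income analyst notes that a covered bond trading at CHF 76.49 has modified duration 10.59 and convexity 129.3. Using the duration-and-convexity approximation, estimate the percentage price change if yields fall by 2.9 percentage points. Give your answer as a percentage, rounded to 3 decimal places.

Duration effect: -D_mod·Δy = -10.59 × (-0.029) = +0.307110
Convexity effect: ½·C·(Δy)² = 0.5 × 129.3 × (-0.029)² = +0.05437065
ΔP/P ≈ +0.307110 + 0.05437065 = +0.36148065
= +36.148065%.

+36.148%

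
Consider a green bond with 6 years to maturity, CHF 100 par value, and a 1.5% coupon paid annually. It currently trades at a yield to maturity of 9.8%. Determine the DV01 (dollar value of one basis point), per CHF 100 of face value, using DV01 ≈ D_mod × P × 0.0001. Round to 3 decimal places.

CHF 0.033

Periodic yield y = 0.098.
  t   CF        PV=CF/(1+0.098)^t    t·PV
  1         1.50         1.3661         1.3661
  2         1.50         1.2442         2.4884
  3         1.50         1.1331         3.3994
  4         1.50         1.0320         4.1280
  5         1.50         0.9399         4.6995
  6       101.50        57.9231       347.5388
  Σ                     63.6385       363.6202
P = 63.6385; D_Mac = 5.71384 yrs; D_mod = 5.20386 yrs.
DV01 ≈ 5.20386 × 63.6385 × 0.0001 = 0.033117.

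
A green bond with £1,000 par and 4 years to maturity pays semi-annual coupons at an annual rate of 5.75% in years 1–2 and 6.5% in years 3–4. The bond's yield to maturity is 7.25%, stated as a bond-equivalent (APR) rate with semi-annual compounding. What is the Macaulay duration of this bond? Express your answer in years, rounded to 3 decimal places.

3.613 years

Periodic yield y = 0.03625. Discount each cash flow and weight by its period:
  t   CF        PV=CF/(1+0.03625)^t    t·PV
  1        28.75        27.7443        27.7443
  2        28.75        26.7737        53.5474
  3        28.75        25.8371        77.5114
  4        28.75        24.9333        99.7332
  5        32.50        27.1995       135.9974
  6        32.50        26.2480       157.4880
  7        32.50        25.3298       177.3085
  8     1,032.50       776.5577     6,212.4613
  Σ                    960.6233     6,941.7915
Price P = Σ PV = 960.6233.
Macaulay duration = Σ(t·PV) / P = 6,941.7915 / 960.6233 = 7.22634 half-year periods.
In years: 7.22634 / 2 = 3.61317 years.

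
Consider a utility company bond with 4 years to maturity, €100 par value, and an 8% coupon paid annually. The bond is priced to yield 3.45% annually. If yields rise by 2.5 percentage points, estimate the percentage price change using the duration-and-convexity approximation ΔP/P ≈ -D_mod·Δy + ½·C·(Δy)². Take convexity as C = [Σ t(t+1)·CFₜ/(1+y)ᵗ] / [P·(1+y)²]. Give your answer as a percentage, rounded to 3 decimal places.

-8.219%

With y = 0.0345:
  t   CF        PV=CF/(1+0.0345)^t    t·PV        t(t+1)·PV
  1         8.00         7.7332         7.7332          15.4664
  2         8.00         7.4753        14.9506          44.8518
  3         8.00         7.2260        21.6780          86.7121
  4       108.00        94.2978       377.1914       1,885.9569
  Σ                    116.7324       421.5532       2,032.9873
P = 116.7324; D_Mac = 3.61128 yrs; D_mod = 3.49085 yrs; C = 16.27355.
Duration effect: -3.49085 × (+0.025) = -0.087271
Convexity effect: 0.5 × 16.27355 × (0.025)² = +0.0050855
ΔP/P ≈ -0.087271 + 0.0050855 = -0.082186 = -8.2186%.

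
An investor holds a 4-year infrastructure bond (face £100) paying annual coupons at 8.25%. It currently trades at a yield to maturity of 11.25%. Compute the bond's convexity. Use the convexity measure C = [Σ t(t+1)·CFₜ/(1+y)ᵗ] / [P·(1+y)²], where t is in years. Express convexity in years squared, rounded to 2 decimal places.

With y = 0.1125:
  t   CF        PV=CF/(1+0.1125)^t    t·PV        t(t+1)·PV
  1         8.25         7.4157         7.4157          14.8315
  2         8.25         6.6658        13.3317          39.9950
  3         8.25         5.9918        17.9753          71.9010
  4       108.25        70.6688       282.6753       1,413.3764
  Σ                     90.7421       321.3979       1,540.1038
P = 90.7421.
Convexity = Σ t(t+1)·PV / [P·(1+y)²] = 1,540.1038 / (90.7421 × 1.237656) = 13.71327.

13.71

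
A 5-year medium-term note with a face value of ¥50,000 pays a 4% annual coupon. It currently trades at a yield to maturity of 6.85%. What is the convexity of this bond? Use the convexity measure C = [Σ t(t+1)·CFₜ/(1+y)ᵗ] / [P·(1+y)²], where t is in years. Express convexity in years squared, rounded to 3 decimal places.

With y = 0.0685:
  t   CF        PV=CF/(1+0.0685)^t    t·PV        t(t+1)·PV
  1     2,000.00     1,871.7829     1,871.7829       3,743.5657
  2     2,000.00     1,751.7856     3,503.5711      10,510.7134
  3     2,000.00     1,639.4811     4,918.4433      19,673.7733
  4     2,000.00     1,534.3763     6,137.5053      30,687.5266
  5    52,000.00    37,336.2513   186,681.2566   1,120,087.5393
  Σ                 44,133.6772   203,112.5592   1,184,703.1183
P = 44,133.6772.
Convexity = Σ t(t+1)·PV / [P·(1+y)²] = 1,184,703.1183 / (44,133.6772 × 1.141692) = 23.51204.

23.512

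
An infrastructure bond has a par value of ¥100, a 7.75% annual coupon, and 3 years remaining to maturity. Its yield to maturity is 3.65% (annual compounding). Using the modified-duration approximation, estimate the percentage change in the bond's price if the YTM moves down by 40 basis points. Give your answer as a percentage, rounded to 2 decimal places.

+1.08%

Periodic yield y = 0.0365. Modified duration first:
  t   CF        PV=CF/(1+0.0365)^t    t·PV
  1         7.75         7.4771         7.4771
  2         7.75         7.2138        14.4276
  3       107.75        96.7630       290.2890
  Σ                    111.4539       312.1937
P = 111.4539; D_Mac = 2.80110 yrs; D_mod = 2.80110/(1+0.0365) = 2.70246 yrs.
ΔP/P ≈ -D_mod · Δy = -2.70246 × (-0.004) = +0.010810 = +1.0810%.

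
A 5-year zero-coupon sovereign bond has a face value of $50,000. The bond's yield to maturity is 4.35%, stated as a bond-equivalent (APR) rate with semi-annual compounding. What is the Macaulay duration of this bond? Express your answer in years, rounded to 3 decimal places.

A zero-coupon bond has a single cash flow at maturity, so its Macaulay duration equals its maturity: 5 years.
(Equivalently: 10 semi-annual periods ÷ 2 = 5 years.)

5.000 years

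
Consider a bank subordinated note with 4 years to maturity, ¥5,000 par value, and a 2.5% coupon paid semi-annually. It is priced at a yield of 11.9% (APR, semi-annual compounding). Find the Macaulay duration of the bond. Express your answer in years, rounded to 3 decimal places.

Periodic yield y = 0.0595. Discount each cash flow and weight by its period:
  t   CF        PV=CF/(1+0.0595)^t    t·PV
  1        62.50        58.9901        58.9901
  2        62.50        55.6773       111.3546
  3        62.50        52.5505       157.6516
  4        62.50        49.5994       198.3975
  5        62.50        46.8139       234.0697
  6        62.50        44.1849       265.1096
  7        62.50        41.7036       291.9250
  8     5,062.50     3,188.2866    25,506.2924
  Σ                  3,537.8063    26,823.7906
Price P = Σ PV = 3,537.8063.
Macaulay duration = Σ(t·PV) / P = 26,823.7906 / 3,537.8063 = 7.58204 half-year periods.
In years: 7.58204 / 2 = 3.79102 years.

3.791 years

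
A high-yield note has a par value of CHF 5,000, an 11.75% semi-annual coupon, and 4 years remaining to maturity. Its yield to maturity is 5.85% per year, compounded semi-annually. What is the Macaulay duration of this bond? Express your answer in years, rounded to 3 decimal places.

Periodic yield y = 0.02925. Discount each cash flow and weight by its period:
  t   CF        PV=CF/(1+0.02925)^t    t·PV
  1       293.75       285.4020       285.4020
  2       293.75       277.2912       554.5824
  3       293.75       269.4110       808.2329
  4       293.75       261.7546     1,047.0185
  5       293.75       254.3159     1,271.5795
  6       293.75       247.0886     1,482.5313
  7       293.75       240.0666     1,680.4662
  8     5,293.75     4,203.3584    33,626.8672
  Σ                  6,038.6882    40,756.6800
Price P = Σ PV = 6,038.6882.
Macaulay duration = Σ(t·PV) / P = 40,756.6800 / 6,038.6882 = 6.74926 half-year periods.
In years: 6.74926 / 2 = 3.37463 years.

3.375 years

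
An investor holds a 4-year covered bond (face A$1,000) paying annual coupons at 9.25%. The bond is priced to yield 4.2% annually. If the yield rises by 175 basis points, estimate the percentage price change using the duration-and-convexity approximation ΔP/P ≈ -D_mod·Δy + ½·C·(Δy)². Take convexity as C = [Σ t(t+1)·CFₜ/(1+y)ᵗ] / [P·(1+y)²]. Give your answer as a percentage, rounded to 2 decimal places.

-5.74%

With y = 0.042:
  t   CF        PV=CF/(1+0.042)^t    t·PV        t(t+1)·PV
  1        92.50        88.7716        88.7716         177.5432
  2        92.50        85.1935       170.3869         511.1608
  3        92.50        81.7596       245.2787         981.1148
  4     1,092.50       926.7243     3,706.8974      18,534.4868
  Σ                  1,182.4490     4,211.3346      20,204.3056
P = 1,182.4490; D_Mac = 3.56154 yrs; D_mod = 3.41798 yrs; C = 15.73715.
Duration effect: -3.41798 × (+0.0175) = -0.059815
Convexity effect: 0.5 × 15.73715 × (0.0175)² = +0.0024098
ΔP/P ≈ -0.059815 + 0.0024098 = -0.057405 = -5.7405%.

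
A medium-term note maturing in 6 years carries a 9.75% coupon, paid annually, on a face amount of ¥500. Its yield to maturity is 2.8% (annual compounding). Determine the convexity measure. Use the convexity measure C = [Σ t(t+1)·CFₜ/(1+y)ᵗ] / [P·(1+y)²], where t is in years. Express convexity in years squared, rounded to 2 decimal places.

31.00

With y = 0.028:
  t   CF        PV=CF/(1+0.028)^t    t·PV        t(t+1)·PV
  1        48.75        47.4222        47.4222          94.8444
  2        48.75        46.1305        92.2610         276.7831
  3        48.75        44.8741       134.6222         538.4886
  4        48.75        43.6518       174.6072         873.0360
  5        48.75        42.4628       212.3142       1,273.8852
  6       548.75       464.9603     2,789.7616      19,528.3314
  Σ                    689.5017     3,450.9884      22,585.3687
P = 689.5017.
Convexity = Σ t(t+1)·PV / [P·(1+y)²] = 22,585.3687 / (689.5017 × 1.056784) = 30.99600.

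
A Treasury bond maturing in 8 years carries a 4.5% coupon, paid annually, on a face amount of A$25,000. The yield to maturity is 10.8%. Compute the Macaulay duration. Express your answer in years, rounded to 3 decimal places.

Periodic yield y = 0.108. Discount each cash flow and weight by its year:
  t   CF        PV=CF/(1+0.108)^t    t·PV
  1     1,125.00     1,015.3430     1,015.3430
  2     1,125.00       916.3745     1,832.7490
  3     1,125.00       827.0528     2,481.1584
  4     1,125.00       746.4376     2,985.7502
  5     1,125.00       673.6801     3,368.4005
  6     1,125.00       608.0145     3,648.0872
  7     1,125.00       548.7496     3,841.2470
  8    26,125.00    11,501.0692    92,008.5535
  Σ                 16,836.7212   111,181.2889
Price P = Σ PV = 16,836.7212.
Macaulay duration = Σ(t·PV) / P = 111,181.2889 / 16,836.7212 = 6.60350 years.

6.604 years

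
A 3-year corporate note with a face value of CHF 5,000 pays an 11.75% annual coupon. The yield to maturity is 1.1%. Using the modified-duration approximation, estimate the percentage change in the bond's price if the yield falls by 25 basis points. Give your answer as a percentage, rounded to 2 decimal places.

+0.68%

Periodic yield y = 0.011. Modified duration first:
  t   CF        PV=CF/(1+0.011)^t    t·PV
  1       587.50       581.1078       581.1078
  2       587.50       574.7852     1,149.5704
  3     5,587.50     5,407.0959    16,221.2876
  Σ                  6,562.9889    17,951.9658
P = 6,562.9889; D_Mac = 2.73533 yrs; D_mod = 2.73533/(1+0.011) = 2.70557 yrs.
ΔP/P ≈ -D_mod · Δy = -2.70557 × (-0.0025) = +0.006764 = +0.6764%.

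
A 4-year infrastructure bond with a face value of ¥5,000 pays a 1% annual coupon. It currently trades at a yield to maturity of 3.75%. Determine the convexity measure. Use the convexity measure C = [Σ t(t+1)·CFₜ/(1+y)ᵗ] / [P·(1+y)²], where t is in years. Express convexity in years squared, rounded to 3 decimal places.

With y = 0.0375:
  t   CF        PV=CF/(1+0.0375)^t    t·PV        t(t+1)·PV
  1        50.00        48.1928        48.1928          96.3855
  2        50.00        46.4509        92.9017         278.7052
  3        50.00        44.7719       134.3158         537.2630
  4     5,050.00     4,358.5191    17,434.0765      87,170.3826
  Σ                  4,497.9347    17,709.4868      88,082.7363
P = 4,497.9347.
Convexity = Σ t(t+1)·PV / [P·(1+y)²] = 88,082.7363 / (4,497.9347 × 1.076406) = 18.19288.

18.193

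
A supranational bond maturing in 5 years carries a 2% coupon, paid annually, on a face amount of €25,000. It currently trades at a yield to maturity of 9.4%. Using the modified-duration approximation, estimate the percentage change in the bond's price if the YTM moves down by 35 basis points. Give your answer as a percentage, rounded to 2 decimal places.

+1.52%

Periodic yield y = 0.094. Modified duration first:
  t   CF        PV=CF/(1+0.094)^t    t·PV
  1       500.00       457.0384       457.0384
  2       500.00       417.7682       835.5364
  3       500.00       381.8722     1,145.6166
  4       500.00       349.0605     1,396.2420
  5    25,500.00    16,272.4734    81,362.3670
  Σ                 17,878.2127    85,196.8004
P = 17,878.2127; D_Mac = 4.76540 yrs; D_mod = 4.76540/(1+0.094) = 4.35594 yrs.
ΔP/P ≈ -D_mod · Δy = -4.35594 × (-0.0035) = +0.015246 = +1.5246%.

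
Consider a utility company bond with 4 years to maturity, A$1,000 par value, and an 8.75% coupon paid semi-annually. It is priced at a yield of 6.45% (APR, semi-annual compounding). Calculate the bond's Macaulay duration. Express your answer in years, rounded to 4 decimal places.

3.4836 years

Periodic yield y = 0.03225. Discount each cash flow and weight by its period:
  t   CF        PV=CF/(1+0.03225)^t    t·PV
  1        43.75        42.3831        42.3831
  2        43.75        41.0590        82.1180
  3        43.75        39.7762       119.3286
  4        43.75        38.5335       154.1340
  5        43.75        37.3296       186.6481
  6        43.75        36.1634       216.9801
  7        43.75        35.0335       245.2347
  8     1,043.75       809.6874     6,477.4988
  Σ                  1,079.9657     7,524.3255
Price P = Σ PV = 1,079.9657.
Macaulay duration = Σ(t·PV) / P = 7,524.3255 / 1,079.9657 = 6.96719 half-year periods.
In years: 6.96719 / 2 = 3.48359 years.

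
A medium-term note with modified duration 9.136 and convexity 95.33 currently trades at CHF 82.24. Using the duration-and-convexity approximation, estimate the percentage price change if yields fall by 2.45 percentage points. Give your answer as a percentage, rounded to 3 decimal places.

Duration effect: -D_mod·Δy = -9.136 × (-0.0245) = +0.223832
Convexity effect: ½·C·(Δy)² = 0.5 × 95.33 × (-0.0245)² = +0.02861091625
ΔP/P ≈ +0.223832 + 0.02861091625 = +0.25244291625
= +25.244291625%.

+25.244%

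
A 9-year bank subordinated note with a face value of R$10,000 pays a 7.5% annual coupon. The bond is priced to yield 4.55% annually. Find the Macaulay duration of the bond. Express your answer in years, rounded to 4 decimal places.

7.0752 years

Periodic yield y = 0.0455. Discount each cash flow and weight by its year:
  t   CF        PV=CF/(1+0.0455)^t    t·PV
  1       750.00       717.3601       717.3601
  2       750.00       686.1407     1,372.2814
  3       750.00       656.2800     1,968.8399
  4       750.00       627.7188     2,510.8751
  5       750.00       600.4005     3,002.0027
  6       750.00       574.2712     3,445.6272
  7       750.00       549.2790     3,844.9531
  8       750.00       525.3745     4,202.9958
  9    10,750.00     7,202.6470    64,823.8229
  Σ                 12,139.4718    85,888.7582
Price P = Σ PV = 12,139.4718.
Macaulay duration = Σ(t·PV) / P = 85,888.7582 / 12,139.4718 = 7.07516 years.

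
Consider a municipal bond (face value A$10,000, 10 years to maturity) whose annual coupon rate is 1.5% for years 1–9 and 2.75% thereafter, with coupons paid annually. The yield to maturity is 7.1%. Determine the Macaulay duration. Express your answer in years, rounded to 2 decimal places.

Periodic yield y = 0.071. Discount each cash flow and weight by its year:
  t   CF        PV=CF/(1+0.071)^t    t·PV
  1       150.00       140.0560       140.0560
  2       150.00       130.7713       261.5425
  3       150.00       122.1020       366.3061
  4       150.00       114.0075       456.0300
  5       150.00       106.4496       532.2478
  6       150.00        99.3927       596.3561
  7       150.00        92.8036       649.6254
  8       150.00        86.6514       693.2111
  9       150.00        80.9070       728.1629
  10   10,275.00     5,174.7232    51,747.2318
  Σ                  6,147.8642    56,170.7696
Price P = Σ PV = 6,147.8642.
Macaulay duration = Σ(t·PV) / P = 56,170.7696 / 6,147.8642 = 9.13663 years.

9.14 years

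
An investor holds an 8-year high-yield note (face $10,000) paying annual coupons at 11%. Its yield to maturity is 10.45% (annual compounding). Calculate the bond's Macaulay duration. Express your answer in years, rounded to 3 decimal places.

5.746 years

Periodic yield y = 0.1045. Discount each cash flow and weight by its year:
  t   CF        PV=CF/(1+0.1045)^t    t·PV
  1     1,100.00       995.9258       995.9258
  2     1,100.00       901.6983     1,803.3966
  3     1,100.00       816.3860     2,449.1579
  4     1,100.00       739.1453     2,956.5811
  5     1,100.00       669.2126     3,346.0628
  6     1,100.00       605.8964     3,635.3783
  7     1,100.00       548.5707     3,839.9952
  8    11,100.00     5,011.8402    40,094.7218
  Σ                 10,288.6752    59,121.2194
Price P = Σ PV = 10,288.6752.
Macaulay duration = Σ(t·PV) / P = 59,121.2194 / 10,288.6752 = 5.74624 years.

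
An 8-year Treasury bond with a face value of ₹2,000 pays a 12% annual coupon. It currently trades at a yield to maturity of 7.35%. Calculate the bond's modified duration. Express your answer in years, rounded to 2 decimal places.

Periodic yield y = 0.0735. First find Macaulay duration:
  t   CF        PV=CF/(1+0.0735)^t    t·PV
  1       240.00       223.5678       223.5678
  2       240.00       208.2606       416.5212
  3       240.00       194.0015       582.0045
  4       240.00       180.7187       722.8747
  5       240.00       168.3453       841.7265
  6       240.00       156.8191       940.9146
  7       240.00       146.0821     1,022.5745
  8     2,240.00     1,270.0816    10,160.6529
  Σ                  2,547.8766    14,910.8367
P = 2,547.8766; Macaulay duration = 14,910.8367 / 2,547.8766 = 5.85226 years.
Modified duration = D_Mac / (1 + y) = 5.85226 / 1.0735 = 5.45157 years.

5.45 years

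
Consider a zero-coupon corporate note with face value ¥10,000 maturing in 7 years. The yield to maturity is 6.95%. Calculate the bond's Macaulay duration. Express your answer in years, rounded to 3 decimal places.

7.000 years

A zero-coupon bond has a single cash flow at maturity, so its Macaulay duration equals its maturity: 7 years.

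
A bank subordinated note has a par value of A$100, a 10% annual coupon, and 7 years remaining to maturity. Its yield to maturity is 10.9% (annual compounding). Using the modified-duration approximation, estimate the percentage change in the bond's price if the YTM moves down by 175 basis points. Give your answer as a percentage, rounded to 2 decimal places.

+8.39%

Periodic yield y = 0.109. Modified duration first:
  t   CF        PV=CF/(1+0.109)^t    t·PV
  1        10.00         9.0171         9.0171
  2        10.00         8.1309        16.2617
  3        10.00         7.3317        21.9951
  4        10.00         6.6111        26.4444
  5        10.00         5.9613        29.8066
  6        10.00         5.3754        32.2524
  7       110.00        53.3178       373.2243
  Σ                     95.7453       509.0017
P = 95.7453; D_Mac = 5.31621 yrs; D_mod = 5.31621/(1+0.109) = 4.79369 yrs.
ΔP/P ≈ -D_mod · Δy = -4.79369 × (-0.0175) = +0.083890 = +8.3890%.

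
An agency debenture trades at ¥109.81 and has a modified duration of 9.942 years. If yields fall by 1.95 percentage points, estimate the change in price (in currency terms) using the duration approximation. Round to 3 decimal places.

+¥21.289

Duration approximation: ΔP/P ≈ -D_mod · Δy = -9.942 × (-0.0195) = +0.193869.
ΔP ≈ 109.81 × (+0.193869) = +21.28875489.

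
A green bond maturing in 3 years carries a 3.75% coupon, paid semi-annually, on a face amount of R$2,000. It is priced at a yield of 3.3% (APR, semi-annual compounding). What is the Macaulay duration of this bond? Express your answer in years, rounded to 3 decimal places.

2.866 years

Periodic yield y = 0.0165. Discount each cash flow and weight by its period:
  t   CF        PV=CF/(1+0.0165)^t    t·PV
  1        37.50        36.8913        36.8913
  2        37.50        36.2925        72.5849
  3        37.50        35.7034       107.1101
  4        37.50        35.1238       140.4953
  5        37.50        34.5537       172.7684
  6     2,037.50     1,846.9423    11,081.6536
  Σ                  2,025.5069    11,611.5036
Price P = Σ PV = 2,025.5069.
Macaulay duration = Σ(t·PV) / P = 11,611.5036 / 2,025.5069 = 5.73264 half-year periods.
In years: 5.73264 / 2 = 2.86632 years.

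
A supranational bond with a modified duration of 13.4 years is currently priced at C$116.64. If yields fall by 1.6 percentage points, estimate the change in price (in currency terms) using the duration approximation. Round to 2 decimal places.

+C$25.01

Duration approximation: ΔP/P ≈ -D_mod · Δy = -13.4 × (-0.016) = +0.214400.
ΔP ≈ 116.64 × (+0.214400) = +25.007616.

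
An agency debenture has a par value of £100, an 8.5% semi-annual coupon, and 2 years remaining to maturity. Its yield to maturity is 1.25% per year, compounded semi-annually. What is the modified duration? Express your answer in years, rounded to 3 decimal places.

Periodic yield y = 0.00625. First find Macaulay duration:
  t   CF        PV=CF/(1+0.00625)^t    t·PV
  1         4.25         4.2236         4.2236
  2         4.25         4.1974         8.3947
  3         4.25         4.1713        12.5139
  4       104.25       101.6840       406.7359
  Σ                    114.2762       431.8681
P = 114.2762; Macaulay duration = 431.8681 / 114.2762 = 3.77916 half-year periods = 1.88958 years.
Modified duration = D_Mac / (1 + y) = 1.88958 / 1.00625 = 1.87784 years.

1.878 years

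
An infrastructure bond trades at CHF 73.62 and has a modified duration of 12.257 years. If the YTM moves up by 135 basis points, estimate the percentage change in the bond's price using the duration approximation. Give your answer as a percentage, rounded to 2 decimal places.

-16.55%

Duration approximation: ΔP/P ≈ -D_mod · Δy = -12.257 × (+0.0135) = -0.1654695.
As a percentage: -16.54695%.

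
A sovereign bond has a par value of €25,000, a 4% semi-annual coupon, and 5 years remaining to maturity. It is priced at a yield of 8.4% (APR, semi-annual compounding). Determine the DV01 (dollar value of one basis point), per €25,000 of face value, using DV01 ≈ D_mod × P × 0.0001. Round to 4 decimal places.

Periodic yield y = 0.042.
  t   CF        PV=CF/(1+0.042)^t    t·PV
  1       500.00       479.8464       479.8464
  2       500.00       460.5052       921.0105
  3       500.00       441.9436     1,325.8308
  4       500.00       424.1301     1,696.5205
  5       500.00       407.0347     2,035.1734
  6       500.00       390.6283     2,343.7697
  7       500.00       374.8832     2,624.1824
  8       500.00       359.7727     2,878.1819
  9       500.00       345.2713     3,107.4421
  10   25,500.00    16,899.0772   168,990.7723
  Σ                 20,583.0929   186,402.7300
P = 20,583.0929; D_Mac = 9.05611 half-year periods = 4.52805 yrs; D_mod = 4.34554 yrs.
DV01 ≈ 4.34554 × 20,583.0929 × 0.0001 = 8.944469.

€8.9445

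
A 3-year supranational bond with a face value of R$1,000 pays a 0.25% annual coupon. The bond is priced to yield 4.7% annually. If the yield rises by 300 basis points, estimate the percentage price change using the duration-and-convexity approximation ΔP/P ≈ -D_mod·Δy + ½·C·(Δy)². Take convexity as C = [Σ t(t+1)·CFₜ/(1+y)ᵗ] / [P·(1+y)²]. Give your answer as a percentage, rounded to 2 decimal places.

With y = 0.047:
  t   CF        PV=CF/(1+0.047)^t    t·PV        t(t+1)·PV
  1         2.50         2.3878         2.3878           4.7755
  2         2.50         2.2806         4.5612          13.6835
  3     1,002.50       873.4626     2,620.3879      10,481.5517
  Σ                    878.1310     2,627.3369      10,500.0108
P = 878.1310; D_Mac = 2.99196 yrs; D_mod = 2.85765 yrs; C = 10.90780.
Duration effect: -2.85765 × (+0.03) = -0.085730
Convexity effect: 0.5 × 10.90780 × (0.03)² = +0.0049085
ΔP/P ≈ -0.085730 + 0.0049085 = -0.080821 = -8.0821%.

-8.08%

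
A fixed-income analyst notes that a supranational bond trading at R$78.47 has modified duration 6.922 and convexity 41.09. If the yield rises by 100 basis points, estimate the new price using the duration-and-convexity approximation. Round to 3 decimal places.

R$73.200

Duration effect: -D_mod·Δy = -6.922 × (+0.01) = -0.069220
Convexity effect: ½·C·(Δy)² = 0.5 × 41.09 × (0.01)² = +0.0020545
ΔP/P ≈ -0.069220 + 0.0020545 = -0.0671655
New price ≈ 78.47 × (1 - 0.0671655) = 73.199523215.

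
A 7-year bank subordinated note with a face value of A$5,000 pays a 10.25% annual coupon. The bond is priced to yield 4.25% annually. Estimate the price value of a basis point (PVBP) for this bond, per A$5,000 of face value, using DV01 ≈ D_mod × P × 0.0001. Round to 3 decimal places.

A$3.630

Periodic yield y = 0.0425.
  t   CF        PV=CF/(1+0.0425)^t    t·PV
  1       512.50       491.6067       491.6067
  2       512.50       471.5652       943.1304
  3       512.50       452.3407     1,357.0221
  4       512.50       433.9000     1,735.5999
  5       512.50       416.2110     2,081.0550
  6       512.50       399.2432     2,395.4590
  7     5,512.50     4,119.2311    28,834.6176
  Σ                  6,784.0978    37,838.4907
P = 6,784.0978; D_Mac = 5.57753 yrs; D_mod = 5.35015 yrs.
DV01 ≈ 5.35015 × 6,784.0978 × 0.0001 = 3.629591.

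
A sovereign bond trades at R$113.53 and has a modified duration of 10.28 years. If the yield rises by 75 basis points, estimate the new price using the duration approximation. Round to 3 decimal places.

R$104.777

Duration approximation: ΔP/P ≈ -D_mod · Δy = -10.28 × (+0.0075) = -0.077100.
New price ≈ 113.53 × (1 - 0.077100) = 104.776837.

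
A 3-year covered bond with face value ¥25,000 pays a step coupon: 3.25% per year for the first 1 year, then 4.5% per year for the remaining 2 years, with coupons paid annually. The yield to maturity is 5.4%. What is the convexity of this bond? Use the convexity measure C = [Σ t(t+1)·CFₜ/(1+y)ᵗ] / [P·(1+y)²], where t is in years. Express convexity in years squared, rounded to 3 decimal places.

10.287

With y = 0.054:
  t   CF        PV=CF/(1+0.054)^t    t·PV        t(t+1)·PV
  1       812.50       770.8729       770.8729       1,541.7457
  2     1,125.00     1,012.6778     2,025.3557       6,076.0670
  3    26,125.00    22,311.7927    66,935.3781     267,741.5126
  Σ                 24,095.3434    69,731.6067     275,359.3253
P = 24,095.3434.
Convexity = Σ t(t+1)·PV / [P·(1+y)²] = 275,359.3253 / (24,095.3434 × 1.110916) = 10.28692.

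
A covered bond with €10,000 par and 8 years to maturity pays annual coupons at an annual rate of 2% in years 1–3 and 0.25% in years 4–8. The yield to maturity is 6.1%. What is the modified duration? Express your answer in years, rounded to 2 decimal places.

7.07 years

Periodic yield y = 0.061. First find Macaulay duration:
  t   CF        PV=CF/(1+0.061)^t    t·PV
  1       200.00       188.5014       188.5014
  2       200.00       177.6639       355.3278
  3       200.00       167.4495       502.3485
  4        25.00        19.7278        78.9112
  5        25.00        18.5936        92.9679
  6        25.00        17.5246       105.1475
  7        25.00        16.5170       115.6193
  8    10,025.00     6,242.5397    49,940.3173
  Σ                  6,848.5175    51,379.1409
P = 6,848.5175; Macaulay duration = 51,379.1409 / 6,848.5175 = 7.50223 years.
Modified duration = D_Mac / (1 + y) = 7.50223 / 1.061 = 7.07090 years.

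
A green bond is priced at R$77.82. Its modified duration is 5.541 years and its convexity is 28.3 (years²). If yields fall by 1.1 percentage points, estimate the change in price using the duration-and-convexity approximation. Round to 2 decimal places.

Duration effect: -D_mod·Δy = -5.541 × (-0.011) = +0.060951
Convexity effect: ½·C·(Δy)² = 0.5 × 28.3 × (-0.011)² = +0.00171215
ΔP/P ≈ +0.060951 + 0.00171215 = +0.06266315
ΔP ≈ 77.82 × (+0.06266315) = +4.876446333.

+R$4.88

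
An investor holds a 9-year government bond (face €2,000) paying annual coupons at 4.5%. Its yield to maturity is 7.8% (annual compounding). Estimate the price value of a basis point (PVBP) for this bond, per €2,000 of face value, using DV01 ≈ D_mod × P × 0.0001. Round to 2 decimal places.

€1.09

Periodic yield y = 0.078.
  t   CF        PV=CF/(1+0.078)^t    t·PV
  1        90.00        83.4879        83.4879
  2        90.00        77.4471       154.8941
  3        90.00        71.8433       215.5299
  4        90.00        66.6450       266.5799
  5        90.00        61.8228       309.1140
  6        90.00        57.3495       344.0972
  7        90.00        53.1999       372.3996
  8        90.00        49.3506       394.8048
  9     2,090.00     1,063.1081     9,567.9731
  Σ                  1,584.2543    11,708.8807
P = 1,584.2543; D_Mac = 7.39078 yrs; D_mod = 6.85601 yrs.
DV01 ≈ 6.85601 × 1,584.2543 × 0.0001 = 1.086167.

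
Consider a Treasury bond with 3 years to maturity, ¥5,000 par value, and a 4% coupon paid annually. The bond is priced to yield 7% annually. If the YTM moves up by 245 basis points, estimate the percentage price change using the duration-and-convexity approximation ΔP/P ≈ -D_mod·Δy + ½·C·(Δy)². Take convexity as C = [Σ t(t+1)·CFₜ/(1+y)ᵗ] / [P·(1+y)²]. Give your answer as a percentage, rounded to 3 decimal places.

-6.299%

With y = 0.07:
  t   CF        PV=CF/(1+0.07)^t    t·PV        t(t+1)·PV
  1       200.00       186.9159       186.9159         373.8318
  2       200.00       174.6877       349.3755       1,048.1265
  3     5,200.00     4,244.7490    12,734.2469      50,936.9875
  Σ                  4,606.3526    13,270.5383      52,358.9458
P = 4,606.3526; D_Mac = 2.88092 yrs; D_mod = 2.69245 yrs; C = 9.92810.
Duration effect: -2.69245 × (+0.0245) = -0.065965
Convexity effect: 0.5 × 9.92810 × (0.0245)² = +0.0029797
ΔP/P ≈ -0.065965 + 0.0029797 = -0.062985 = -6.2985%.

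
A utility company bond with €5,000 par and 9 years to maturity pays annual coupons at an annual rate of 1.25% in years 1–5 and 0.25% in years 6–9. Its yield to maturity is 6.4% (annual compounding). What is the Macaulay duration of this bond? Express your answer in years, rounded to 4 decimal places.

8.4784 years

Periodic yield y = 0.064. Discount each cash flow and weight by its year:
  t   CF        PV=CF/(1+0.064)^t    t·PV
  1        62.50        58.7406        58.7406
  2        62.50        55.2073       110.4147
  3        62.50        51.8866       155.6598
  4        62.50        48.7656       195.0624
  5        62.50        45.8323       229.1616
  6        12.50         8.6151        51.6906
  7        12.50         8.0969        56.6783
  8        12.50         7.6099        60.8789
  9     5,012.50     2,868.0039    25,812.0349
  Σ                  3,152.7582    26,730.3217
Price P = Σ PV = 3,152.7582.
Macaulay duration = Σ(t·PV) / P = 26,730.3217 / 3,152.7582 = 8.47839 years.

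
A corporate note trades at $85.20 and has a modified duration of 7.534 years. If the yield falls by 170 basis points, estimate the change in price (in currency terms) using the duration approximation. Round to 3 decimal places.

Duration approximation: ΔP/P ≈ -D_mod · Δy = -7.534 × (-0.017) = +0.128078.
ΔP ≈ 85.20 × (+0.128078) = +10.9122456.

+$10.912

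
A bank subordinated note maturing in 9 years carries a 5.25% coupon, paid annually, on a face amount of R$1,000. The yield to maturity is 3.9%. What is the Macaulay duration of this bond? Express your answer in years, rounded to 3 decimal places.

Periodic yield y = 0.039. Discount each cash flow and weight by its year:
  t   CF        PV=CF/(1+0.039)^t    t·PV
  1        52.50        50.5294        50.5294
  2        52.50        48.6327        97.2654
  3        52.50        46.8072       140.4216
  4        52.50        45.0502       180.2010
  5        52.50        43.3592       216.7962
  6        52.50        41.7317       250.3902
  7        52.50        40.1652       281.1567
  8        52.50        38.6576       309.2608
  9     1,052.50       745.9027     6,713.1243
  Σ                  1,100.8359     8,239.1454
Price P = Σ PV = 1,100.8359.
Macaulay duration = Σ(t·PV) / P = 8,239.1454 / 1,100.8359 = 7.48444 years.

7.484 years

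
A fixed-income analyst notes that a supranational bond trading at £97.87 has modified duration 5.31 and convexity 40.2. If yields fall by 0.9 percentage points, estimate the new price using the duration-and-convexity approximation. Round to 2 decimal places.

Duration effect: -D_mod·Δy = -5.31 × (-0.009) = +0.047790
Convexity effect: ½·C·(Δy)² = 0.5 × 40.2 × (-0.009)² = +0.0016281
ΔP/P ≈ +0.047790 + 0.0016281 = +0.0494181
New price ≈ 97.87 × (1 + 0.0494181) = 102.706549447.

£102.71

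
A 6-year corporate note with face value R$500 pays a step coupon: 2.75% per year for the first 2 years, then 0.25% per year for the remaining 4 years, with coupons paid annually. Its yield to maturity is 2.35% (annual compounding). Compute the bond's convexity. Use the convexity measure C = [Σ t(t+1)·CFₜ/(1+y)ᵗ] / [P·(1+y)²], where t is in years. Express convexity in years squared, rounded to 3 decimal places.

37.874

With y = 0.0235:
  t   CF        PV=CF/(1+0.0235)^t    t·PV        t(t+1)·PV
  1        13.75        13.4343        13.4343          26.8686
  2        13.75        13.1258        26.2517          78.7550
  3         1.25         1.1659         3.4976          13.9903
  4         1.25         1.1391         4.5564          22.7818
  5         1.25         1.1129         5.5647          33.3881
  6       501.25       436.0410     2,616.2459      18,313.7210
  Σ                    466.0190     2,669.5505      18,489.5049
P = 466.0190.
Convexity = Σ t(t+1)·PV / [P·(1+y)²] = 18,489.5049 / (466.0190 × 1.047552) = 37.87442.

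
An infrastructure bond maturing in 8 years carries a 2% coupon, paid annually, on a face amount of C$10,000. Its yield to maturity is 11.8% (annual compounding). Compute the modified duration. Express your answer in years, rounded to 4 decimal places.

Periodic yield y = 0.118. First find Macaulay duration:
  t   CF        PV=CF/(1+0.118)^t    t·PV
  1       200.00       178.8909       178.8909
  2       200.00       160.0097       320.0195
  3       200.00       143.1214       429.3642
  4       200.00       128.0156       512.0623
  5       200.00       114.5041       572.5204
  6       200.00       102.4187       614.5121
  7       200.00        91.6088       641.2619
  8    10,200.00     4,178.9362    33,431.4898
  Σ                  5,097.5054    36,700.1210
P = 5,097.5054; Macaulay duration = 36,700.1210 / 5,097.5054 = 7.19962 years.
Modified duration = D_Mac / (1 + y) = 7.19962 / 1.118 = 6.43974 years.

6.4397 years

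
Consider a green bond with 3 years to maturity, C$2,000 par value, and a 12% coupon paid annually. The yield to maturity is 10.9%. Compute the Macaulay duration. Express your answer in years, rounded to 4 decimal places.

2.6943 years

Periodic yield y = 0.109. Discount each cash flow and weight by its year:
  t   CF        PV=CF/(1+0.109)^t    t·PV
  1       240.00       216.4112       216.4112
  2       240.00       195.1408       390.2817
  3     2,240.00     1,642.3034     4,926.9101
  Σ                  2,053.8554     5,533.6029
Price P = Σ PV = 2,053.8554.
Macaulay duration = Σ(t·PV) / P = 5,533.6029 / 2,053.8554 = 2.69425 years.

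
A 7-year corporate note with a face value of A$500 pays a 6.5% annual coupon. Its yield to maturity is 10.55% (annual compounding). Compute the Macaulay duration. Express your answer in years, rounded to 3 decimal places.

Periodic yield y = 0.1055. Discount each cash flow and weight by its year:
  t   CF        PV=CF/(1+0.1055)^t    t·PV
  1        32.50        29.3985        29.3985
  2        32.50        26.5929        53.1858
  3        32.50        24.0551        72.1653
  4        32.50        21.7595        87.0379
  5        32.50        19.6829        98.4146
  6        32.50        17.8045       106.8273
  7       532.50       263.8812     1,847.1681
  Σ                    403.1746     2,294.1975
Price P = Σ PV = 403.1746.
Macaulay duration = Σ(t·PV) / P = 2,294.1975 / 403.1746 = 5.69033 years.

5.690 years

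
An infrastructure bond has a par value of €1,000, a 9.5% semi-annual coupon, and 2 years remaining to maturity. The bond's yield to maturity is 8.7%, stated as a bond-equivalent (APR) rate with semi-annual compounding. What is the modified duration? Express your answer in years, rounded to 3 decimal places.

1.791 years

Periodic yield y = 0.0435. First find Macaulay duration:
  t   CF        PV=CF/(1+0.0435)^t    t·PV
  1        47.50        45.5199        45.5199
  2        47.50        43.6223        87.2446
  3        47.50        41.8038       125.4115
  4     1,047.50       883.4546     3,533.8183
  Σ                  1,014.4006     3,791.9943
P = 1,014.4006; Macaulay duration = 3,791.9943 / 1,014.4006 = 3.73816 half-year periods = 1.86908 years.
Modified duration = D_Mac / (1 + y) = 1.86908 / 1.0435 = 1.79117 years.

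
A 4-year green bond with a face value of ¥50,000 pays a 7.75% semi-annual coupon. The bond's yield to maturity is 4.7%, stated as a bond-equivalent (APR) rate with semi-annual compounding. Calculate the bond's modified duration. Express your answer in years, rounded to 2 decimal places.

3.46 years

Periodic yield y = 0.0235. First find Macaulay duration:
  t   CF        PV=CF/(1+0.0235)^t    t·PV
  1     1,937.50     1,893.0142     1,893.0142
  2     1,937.50     1,849.5497     3,699.0995
  3     1,937.50     1,807.0833     5,421.2499
  4     1,937.50     1,765.5919     7,062.3675
  5     1,937.50     1,725.0531     8,625.2657
  6     1,937.50     1,685.4452    10,112.6710
  7     1,937.50     1,646.7466    11,527.2264
  8    51,937.50    43,129.8815   345,039.0522
  Σ                 55,502.3655   393,379.9463
P = 55,502.3655; Macaulay duration = 393,379.9463 / 55,502.3655 = 7.08762 half-year periods = 3.54381 years.
Modified duration = D_Mac / (1 + y) = 3.54381 / 1.0235 = 3.46244 years.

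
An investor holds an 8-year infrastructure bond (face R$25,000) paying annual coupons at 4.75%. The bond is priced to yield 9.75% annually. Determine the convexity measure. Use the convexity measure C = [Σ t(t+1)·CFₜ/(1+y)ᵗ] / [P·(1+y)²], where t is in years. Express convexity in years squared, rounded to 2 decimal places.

46.19

With y = 0.0975:
  t   CF        PV=CF/(1+0.0975)^t    t·PV        t(t+1)·PV
  1     1,187.50     1,082.0046     1,082.0046       2,164.0091
  2     1,187.50       985.8811     1,971.7623       5,915.2869
  3     1,187.50       898.2972     2,694.8915      10,779.5660
  4     1,187.50       818.4940     3,273.9760      16,369.8801
  5     1,187.50       745.7804     3,728.9021      22,373.4124
  6     1,187.50       679.5266     4,077.1594      28,540.1161
  7     1,187.50       619.1586     4,334.1103      34,672.8821
  8    26,187.50    12,441.0722    99,528.5773     895,757.1954
  Σ                 18,270.2146   120,691.3834   1,016,572.3481
P = 18,270.2146.
Convexity = Σ t(t+1)·PV / [P·(1+y)²] = 1,016,572.3481 / (18,270.2146 × 1.204506) = 46.19400.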